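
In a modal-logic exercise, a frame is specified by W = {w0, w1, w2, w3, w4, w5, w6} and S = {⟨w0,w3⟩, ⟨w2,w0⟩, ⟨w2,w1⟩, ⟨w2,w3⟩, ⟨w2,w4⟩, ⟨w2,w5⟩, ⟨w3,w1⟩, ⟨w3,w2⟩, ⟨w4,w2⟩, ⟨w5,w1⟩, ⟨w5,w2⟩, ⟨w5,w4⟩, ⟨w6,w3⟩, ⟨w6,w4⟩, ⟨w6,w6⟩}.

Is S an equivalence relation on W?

Reflexive: no — w0 is not related to itself.
Symmetric: no — w0 S w3 but not w3 S w0.
Transitive: no — w0 S w3 and w3 S w1, but not w0 S w1.
So S is not an equivalence relation.

No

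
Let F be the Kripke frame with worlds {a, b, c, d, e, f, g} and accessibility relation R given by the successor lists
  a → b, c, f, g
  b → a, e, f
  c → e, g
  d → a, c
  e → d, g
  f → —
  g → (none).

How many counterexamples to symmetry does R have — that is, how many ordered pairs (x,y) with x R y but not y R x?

Enumerating: (a,c), (a,f), (a,g), (b,e), (b,f), (c,e), (c,g), (d,a), (d,c), (e,d), (e,g).

11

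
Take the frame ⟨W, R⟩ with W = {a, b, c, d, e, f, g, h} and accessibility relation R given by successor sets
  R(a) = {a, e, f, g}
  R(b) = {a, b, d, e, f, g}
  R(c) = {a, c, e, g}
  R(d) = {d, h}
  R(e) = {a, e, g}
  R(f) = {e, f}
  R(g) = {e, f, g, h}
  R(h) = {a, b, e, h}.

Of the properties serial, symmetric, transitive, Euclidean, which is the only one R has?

Serial: yes — every world has a successor (e.g. a R a).
Symmetric: no — a R f but not f R a.
Transitive: no — a R g and g R h, but not a R h.
Euclidean: no — a R e and a R f, but not e R f.
Only serial holds.

serial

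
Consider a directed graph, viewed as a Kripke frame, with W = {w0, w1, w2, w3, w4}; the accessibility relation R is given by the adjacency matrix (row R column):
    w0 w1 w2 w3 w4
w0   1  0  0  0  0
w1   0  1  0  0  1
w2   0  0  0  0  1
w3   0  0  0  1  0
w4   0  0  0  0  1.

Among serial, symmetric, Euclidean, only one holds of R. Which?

serial

Serial: yes — every world has a successor (e.g. w0 R w0).
Symmetric: no — w1 R w4 but not w4 R w1.
Euclidean: no — w1 R w4 and w1 R w1, but not w4 R w1.
Only serial holds.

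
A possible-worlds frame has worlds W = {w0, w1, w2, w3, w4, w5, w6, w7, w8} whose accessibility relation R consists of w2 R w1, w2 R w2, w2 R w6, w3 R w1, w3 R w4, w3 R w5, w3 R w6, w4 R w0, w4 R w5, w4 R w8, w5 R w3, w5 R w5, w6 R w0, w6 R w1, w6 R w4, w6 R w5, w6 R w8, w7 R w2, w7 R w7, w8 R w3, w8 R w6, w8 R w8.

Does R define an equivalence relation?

Reflexive: no — w0 is not related to itself.
Symmetric: no — w2 R w1 but not w1 R w2.
Transitive: no — w2 R w6 and w6 R w0, but not w2 R w0.
So R is not an equivalence relation.

No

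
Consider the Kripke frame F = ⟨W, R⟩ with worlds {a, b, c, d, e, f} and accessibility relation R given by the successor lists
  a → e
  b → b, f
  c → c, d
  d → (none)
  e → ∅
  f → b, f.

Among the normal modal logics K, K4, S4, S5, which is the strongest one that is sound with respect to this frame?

Transitive (axiom 4): yes — every two-step R-path is closed by a direct edge.
Reflexive (axiom T): no — a is not related to itself.
Euclidean (axiom 5): no — a R e and a R e, but not e R e.
So F validates K, K4; S4 would additionally require R to be reflexive. The strongest is K4.

K4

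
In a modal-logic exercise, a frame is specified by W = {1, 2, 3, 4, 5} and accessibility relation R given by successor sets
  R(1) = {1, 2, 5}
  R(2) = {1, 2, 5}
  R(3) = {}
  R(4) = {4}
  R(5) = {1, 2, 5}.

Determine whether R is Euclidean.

Euclidean: yes — any two successors of a common world are R-related.

Yes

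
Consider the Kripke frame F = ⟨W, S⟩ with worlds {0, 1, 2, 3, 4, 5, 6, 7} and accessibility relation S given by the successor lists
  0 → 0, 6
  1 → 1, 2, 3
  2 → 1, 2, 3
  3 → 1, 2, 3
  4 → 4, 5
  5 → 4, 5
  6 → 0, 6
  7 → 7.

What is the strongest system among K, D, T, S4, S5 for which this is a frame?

S5

Serial (axiom D): yes — every world has a successor (e.g. 0 S 0).
Reflexive (axiom T): yes — every world is S-related to itself.
Transitive (axiom 4): yes — every two-step S-path is closed by a direct edge.
Euclidean (axiom 5): yes — any two successors of a common world are S-related.
So F validates K, D, T, S4, S5. The strongest is S5.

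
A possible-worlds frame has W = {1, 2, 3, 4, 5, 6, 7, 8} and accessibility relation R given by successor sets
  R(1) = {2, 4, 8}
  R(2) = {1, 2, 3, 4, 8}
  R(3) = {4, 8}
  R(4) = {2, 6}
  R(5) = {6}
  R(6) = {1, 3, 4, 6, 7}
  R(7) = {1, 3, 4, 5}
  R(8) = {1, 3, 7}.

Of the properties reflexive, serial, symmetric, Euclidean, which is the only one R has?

serial

Reflexive: no — 1 is not related to itself.
Serial: yes — every world has a successor (e.g. 1 R 2).
Symmetric: no — 1 R 4 but not 4 R 1.
Euclidean: no — 1 R 4 and 1 R 8, but not 4 R 8.
Only serial holds.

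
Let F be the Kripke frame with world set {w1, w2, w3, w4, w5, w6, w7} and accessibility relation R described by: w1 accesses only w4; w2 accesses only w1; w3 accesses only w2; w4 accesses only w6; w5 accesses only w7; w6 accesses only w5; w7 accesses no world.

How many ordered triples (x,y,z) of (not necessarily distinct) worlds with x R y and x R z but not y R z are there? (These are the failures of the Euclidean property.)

Enumerating: (w1,w4,w4), (w2,w1,w1), (w3,w2,w2), (w4,w6,w6), (w5,w7,w7), (w6,w5,w5).

6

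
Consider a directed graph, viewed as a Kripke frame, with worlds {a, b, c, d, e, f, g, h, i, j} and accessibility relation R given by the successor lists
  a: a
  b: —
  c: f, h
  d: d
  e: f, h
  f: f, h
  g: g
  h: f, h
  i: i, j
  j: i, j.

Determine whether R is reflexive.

Reflexive: no — b is not related to itself.

No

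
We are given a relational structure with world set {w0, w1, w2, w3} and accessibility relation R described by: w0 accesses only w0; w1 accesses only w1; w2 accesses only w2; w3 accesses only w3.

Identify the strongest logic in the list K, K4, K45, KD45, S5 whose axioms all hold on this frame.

S5

Transitive (axiom 4): yes — every two-step R-path is closed by a direct edge.
Euclidean (axiom 5): yes — any two successors of a common world are R-related.
Serial (axiom D): yes — every world has a successor (e.g. w0 R w0).
Reflexive (axiom T): yes — every world is R-related to itself.
So F validates K, K4, K45, KD45, S5. The strongest is S5.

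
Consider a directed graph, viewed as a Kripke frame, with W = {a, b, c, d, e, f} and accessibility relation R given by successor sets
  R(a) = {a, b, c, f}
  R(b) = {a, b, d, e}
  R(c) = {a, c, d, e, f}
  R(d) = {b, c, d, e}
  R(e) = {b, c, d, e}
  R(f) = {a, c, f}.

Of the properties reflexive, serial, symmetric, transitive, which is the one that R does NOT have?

transitive

Reflexive: yes — every world is R-related to itself.
Serial: yes — every world has a successor (e.g. a R a).
Symmetric: yes — every pair in R has its reverse in R.
Transitive: no — a R b and b R d, but not a R d.
Only transitive fails.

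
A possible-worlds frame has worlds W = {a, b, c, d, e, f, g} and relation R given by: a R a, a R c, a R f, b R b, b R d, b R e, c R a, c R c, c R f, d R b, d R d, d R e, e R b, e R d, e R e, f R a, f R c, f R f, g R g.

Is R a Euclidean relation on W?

Yes

Euclidean: yes — any two successors of a common world are R-related.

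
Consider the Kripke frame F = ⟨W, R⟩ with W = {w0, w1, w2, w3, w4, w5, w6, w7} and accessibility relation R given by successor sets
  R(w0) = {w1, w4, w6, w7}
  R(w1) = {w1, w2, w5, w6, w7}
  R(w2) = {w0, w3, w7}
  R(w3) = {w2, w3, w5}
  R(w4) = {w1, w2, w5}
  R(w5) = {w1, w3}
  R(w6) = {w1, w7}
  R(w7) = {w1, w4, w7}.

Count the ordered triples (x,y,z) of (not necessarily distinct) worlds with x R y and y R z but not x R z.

39

Enumerating: (w0,w1,w2), (w0,w1,w5), (w0,w4,w2), (w0,w4,w5), (w1,w2,w0), (w1,w2,w3), (w1,w5,w3), (w1,w7,w4), (w2,w0,w1), (w2,w0,w4), (w2,w0,w6), (w2,w3,w2), … and 27 more.
Total: 39.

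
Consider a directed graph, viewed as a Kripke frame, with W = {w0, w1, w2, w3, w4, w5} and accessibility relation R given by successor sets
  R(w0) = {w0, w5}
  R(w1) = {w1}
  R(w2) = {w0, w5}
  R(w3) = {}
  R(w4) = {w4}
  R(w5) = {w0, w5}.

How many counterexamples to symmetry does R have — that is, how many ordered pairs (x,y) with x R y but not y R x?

2

Enumerating: (w2,w0), (w2,w5).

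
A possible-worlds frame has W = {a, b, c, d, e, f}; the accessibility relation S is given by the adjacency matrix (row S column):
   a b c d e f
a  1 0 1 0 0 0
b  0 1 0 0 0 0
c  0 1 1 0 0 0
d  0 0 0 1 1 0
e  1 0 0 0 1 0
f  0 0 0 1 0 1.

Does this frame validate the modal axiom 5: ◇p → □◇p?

Axiom 5 corresponds to the accessibility relation being Euclidean.
Euclidean: no — a S c and a S a, but not c S a.

No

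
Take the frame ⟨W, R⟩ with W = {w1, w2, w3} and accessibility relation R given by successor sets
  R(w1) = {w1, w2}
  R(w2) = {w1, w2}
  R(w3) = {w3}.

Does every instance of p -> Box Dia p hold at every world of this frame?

Axiom B corresponds to the accessibility relation being symmetric.
Symmetric: yes — every pair in R has its reverse in R.

Yes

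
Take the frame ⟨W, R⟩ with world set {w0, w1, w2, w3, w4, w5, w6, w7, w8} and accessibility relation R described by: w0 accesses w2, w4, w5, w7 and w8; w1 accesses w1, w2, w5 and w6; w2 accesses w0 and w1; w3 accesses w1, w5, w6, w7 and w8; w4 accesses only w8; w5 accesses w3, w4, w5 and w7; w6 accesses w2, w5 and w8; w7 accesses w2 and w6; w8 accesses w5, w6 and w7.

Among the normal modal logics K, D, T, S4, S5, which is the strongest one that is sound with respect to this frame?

D

Serial (axiom D): yes — every world has a successor (e.g. w0 R w2).
Reflexive (axiom T): no — w0 is not related to itself.
Transitive (axiom 4): no — w0 R w2 and w2 R w1, but not w0 R w1.
Euclidean (axiom 5): no — w0 R w2 and w0 R w4, but not w2 R w4.
So F validates K, D; T would additionally require R to be reflexive. The strongest is D.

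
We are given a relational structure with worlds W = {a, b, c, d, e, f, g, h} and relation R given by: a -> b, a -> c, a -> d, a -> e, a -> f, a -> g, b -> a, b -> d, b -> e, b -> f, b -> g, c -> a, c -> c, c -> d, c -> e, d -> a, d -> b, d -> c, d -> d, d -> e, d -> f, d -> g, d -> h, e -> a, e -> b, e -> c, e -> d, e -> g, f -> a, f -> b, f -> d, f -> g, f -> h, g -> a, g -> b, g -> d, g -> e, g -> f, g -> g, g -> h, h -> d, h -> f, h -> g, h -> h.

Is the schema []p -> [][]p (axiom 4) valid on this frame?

No

Axiom 4 corresponds to the accessibility relation being transitive.
Transitive: no — a R d and d R h, but not a R h.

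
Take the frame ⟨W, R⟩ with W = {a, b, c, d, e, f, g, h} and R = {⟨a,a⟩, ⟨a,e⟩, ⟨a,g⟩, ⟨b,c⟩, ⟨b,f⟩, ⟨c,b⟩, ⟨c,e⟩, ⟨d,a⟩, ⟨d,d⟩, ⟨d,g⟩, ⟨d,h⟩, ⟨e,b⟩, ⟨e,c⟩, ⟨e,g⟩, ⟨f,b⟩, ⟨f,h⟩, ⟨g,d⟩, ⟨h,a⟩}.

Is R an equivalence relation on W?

No

Reflexive: no — b is not related to itself.
Symmetric: no — a R e but not e R a.
Transitive: no — a R e and e R b, but not a R b.
So R is not an equivalence relation.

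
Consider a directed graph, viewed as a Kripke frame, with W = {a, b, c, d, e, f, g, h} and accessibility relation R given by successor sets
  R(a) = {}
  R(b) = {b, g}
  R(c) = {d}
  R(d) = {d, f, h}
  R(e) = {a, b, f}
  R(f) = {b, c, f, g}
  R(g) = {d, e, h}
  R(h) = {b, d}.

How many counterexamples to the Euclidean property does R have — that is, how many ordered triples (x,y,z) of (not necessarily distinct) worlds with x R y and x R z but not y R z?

Enumerating: (b,g,b), (b,g,g), (d,f,d), (d,f,h), (d,h,f), (d,h,h), (e,a,a), (e,a,b), (e,a,f), (e,b,a), (e,b,f), (e,f,a), … and 18 more.
Total: 30.

30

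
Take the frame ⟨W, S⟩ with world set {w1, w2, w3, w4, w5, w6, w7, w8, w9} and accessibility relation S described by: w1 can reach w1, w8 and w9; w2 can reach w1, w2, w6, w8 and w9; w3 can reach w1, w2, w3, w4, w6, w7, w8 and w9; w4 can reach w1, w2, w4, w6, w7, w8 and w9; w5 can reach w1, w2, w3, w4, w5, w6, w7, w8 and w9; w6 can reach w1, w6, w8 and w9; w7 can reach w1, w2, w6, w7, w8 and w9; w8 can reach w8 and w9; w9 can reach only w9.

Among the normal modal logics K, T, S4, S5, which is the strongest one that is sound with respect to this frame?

S4

Reflexive (axiom T): yes — every world is S-related to itself.
Transitive (axiom 4): yes — every two-step S-path is closed by a direct edge.
Euclidean (axiom 5): no — w1 S w9 and w1 S w8, but not w9 S w8.
So F validates K, T, S4; S5 would additionally require S to be Euclidean. The strongest is S4.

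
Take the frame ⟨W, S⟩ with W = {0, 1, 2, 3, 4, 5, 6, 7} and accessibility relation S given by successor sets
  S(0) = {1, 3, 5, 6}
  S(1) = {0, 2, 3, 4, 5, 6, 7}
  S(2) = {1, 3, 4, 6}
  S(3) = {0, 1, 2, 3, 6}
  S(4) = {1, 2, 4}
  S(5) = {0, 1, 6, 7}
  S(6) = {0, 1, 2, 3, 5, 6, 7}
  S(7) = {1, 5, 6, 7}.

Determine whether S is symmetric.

Yes

Symmetric: yes — every pair in S has its reverse in S.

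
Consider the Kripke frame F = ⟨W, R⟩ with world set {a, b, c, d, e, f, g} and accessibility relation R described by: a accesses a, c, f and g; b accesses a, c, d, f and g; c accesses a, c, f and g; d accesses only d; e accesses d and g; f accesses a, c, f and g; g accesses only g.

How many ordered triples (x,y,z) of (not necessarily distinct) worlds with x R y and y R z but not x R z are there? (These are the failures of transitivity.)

R is transitive; there are no such tuples.

0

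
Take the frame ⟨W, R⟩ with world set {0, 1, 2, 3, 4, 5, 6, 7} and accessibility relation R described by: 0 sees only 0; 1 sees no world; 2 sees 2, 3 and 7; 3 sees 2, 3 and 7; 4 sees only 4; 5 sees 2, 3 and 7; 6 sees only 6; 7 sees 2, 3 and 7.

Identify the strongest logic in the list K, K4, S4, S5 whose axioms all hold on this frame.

K4

Transitive (axiom 4): yes — every two-step R-path is closed by a direct edge.
Reflexive (axiom T): no — 1 is not related to itself.
Euclidean (axiom 5): yes — any two successors of a common world are R-related.
So F validates K, K4; S4 would additionally require R to be reflexive. The strongest is K4.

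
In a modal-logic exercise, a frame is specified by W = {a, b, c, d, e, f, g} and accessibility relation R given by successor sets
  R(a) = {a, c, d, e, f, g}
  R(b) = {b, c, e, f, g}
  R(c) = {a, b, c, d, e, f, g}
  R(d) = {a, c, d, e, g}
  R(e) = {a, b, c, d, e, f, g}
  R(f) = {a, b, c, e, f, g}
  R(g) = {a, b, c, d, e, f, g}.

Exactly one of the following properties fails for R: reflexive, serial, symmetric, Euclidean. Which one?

Euclidean

Reflexive: yes — every world is R-related to itself.
Serial: yes — every world has a successor (e.g. a R a).
Symmetric: yes — every pair in R has its reverse in R.
Euclidean: no — a R d and a R f, but not d R f.
Only Euclidean fails.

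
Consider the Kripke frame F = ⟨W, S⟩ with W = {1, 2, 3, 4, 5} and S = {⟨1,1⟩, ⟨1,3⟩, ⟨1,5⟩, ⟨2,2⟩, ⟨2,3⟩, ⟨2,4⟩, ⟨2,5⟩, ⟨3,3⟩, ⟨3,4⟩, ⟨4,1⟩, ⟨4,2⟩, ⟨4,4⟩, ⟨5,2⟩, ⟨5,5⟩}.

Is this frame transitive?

No

Transitive: no — 1 S 3 and 3 S 4, but not 1 S 4.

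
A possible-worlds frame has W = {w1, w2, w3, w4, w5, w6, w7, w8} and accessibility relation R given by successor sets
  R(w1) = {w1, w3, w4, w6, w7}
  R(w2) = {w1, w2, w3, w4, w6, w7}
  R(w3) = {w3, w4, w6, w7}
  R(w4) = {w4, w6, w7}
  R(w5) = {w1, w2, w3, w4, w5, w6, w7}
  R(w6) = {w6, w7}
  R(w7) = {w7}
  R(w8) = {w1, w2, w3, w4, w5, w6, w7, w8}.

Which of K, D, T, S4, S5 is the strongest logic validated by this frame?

Serial (axiom D): yes — every world has a successor (e.g. w1 R w1).
Reflexive (axiom T): yes — every world is R-related to itself.
Transitive (axiom 4): yes — every two-step R-path is closed by a direct edge.
Euclidean (axiom 5): no — w1 R w4 and w1 R w3, but not w4 R w3.
So F validates K, D, T, S4; S5 would additionally require R to be Euclidean. The strongest is S4.

S4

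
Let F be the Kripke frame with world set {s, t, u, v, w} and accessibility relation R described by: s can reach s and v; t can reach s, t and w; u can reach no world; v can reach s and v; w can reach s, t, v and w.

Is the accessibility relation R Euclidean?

Euclidean: no — t R s and t R w, but not s R w.

No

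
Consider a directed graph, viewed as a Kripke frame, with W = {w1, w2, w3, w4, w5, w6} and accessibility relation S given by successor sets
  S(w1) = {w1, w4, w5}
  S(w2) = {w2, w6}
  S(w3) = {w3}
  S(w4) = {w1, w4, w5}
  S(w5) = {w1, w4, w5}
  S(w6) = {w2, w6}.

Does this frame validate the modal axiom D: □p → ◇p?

By correspondence theory, D is valid on a frame iff S is serial.
Serial: yes — every world has a successor (e.g. w1 S w1).

Yes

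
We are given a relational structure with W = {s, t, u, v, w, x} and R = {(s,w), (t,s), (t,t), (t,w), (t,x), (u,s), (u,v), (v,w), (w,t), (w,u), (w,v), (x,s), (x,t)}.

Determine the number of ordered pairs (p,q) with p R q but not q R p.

6

Enumerating: (s,w), (t,s), (u,s), (u,v), (w,u), (x,s).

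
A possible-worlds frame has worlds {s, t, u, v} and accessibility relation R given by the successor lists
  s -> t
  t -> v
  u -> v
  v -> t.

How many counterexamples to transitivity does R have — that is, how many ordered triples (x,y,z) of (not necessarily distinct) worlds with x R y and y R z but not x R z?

Enumerating: (s,t,v), (t,v,t), (u,v,t), (v,t,v).

4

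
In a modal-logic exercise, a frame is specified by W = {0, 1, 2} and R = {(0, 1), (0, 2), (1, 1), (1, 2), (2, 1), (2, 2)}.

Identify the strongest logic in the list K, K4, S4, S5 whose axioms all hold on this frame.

Transitive (axiom 4): yes — every two-step R-path is closed by a direct edge.
Reflexive (axiom T): no — 0 is not related to itself.
Euclidean (axiom 5): yes — any two successors of a common world are R-related.
So F validates K, K4; S4 would additionally require R to be reflexive. The strongest is K4.

K4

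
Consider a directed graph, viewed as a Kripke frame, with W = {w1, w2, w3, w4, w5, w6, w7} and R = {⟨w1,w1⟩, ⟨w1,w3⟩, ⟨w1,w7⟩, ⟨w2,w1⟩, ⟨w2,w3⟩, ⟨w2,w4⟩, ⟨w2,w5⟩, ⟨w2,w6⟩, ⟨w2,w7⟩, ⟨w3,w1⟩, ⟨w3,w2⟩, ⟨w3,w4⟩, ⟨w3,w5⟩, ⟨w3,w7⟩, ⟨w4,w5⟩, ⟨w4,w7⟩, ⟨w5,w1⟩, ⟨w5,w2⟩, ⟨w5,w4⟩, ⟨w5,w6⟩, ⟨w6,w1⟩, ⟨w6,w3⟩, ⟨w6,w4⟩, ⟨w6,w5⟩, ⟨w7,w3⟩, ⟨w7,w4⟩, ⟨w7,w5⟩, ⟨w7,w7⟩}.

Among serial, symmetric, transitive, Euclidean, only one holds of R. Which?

Serial: yes — every world has a successor (e.g. w1 R w1).
Symmetric: no — w1 R w7 but not w7 R w1.
Transitive: no — w1 R w3 and w3 R w2, but not w1 R w2.
Euclidean: no — w2 R w1 and w2 R w4, but not w1 R w4.
Only serial holds.

serial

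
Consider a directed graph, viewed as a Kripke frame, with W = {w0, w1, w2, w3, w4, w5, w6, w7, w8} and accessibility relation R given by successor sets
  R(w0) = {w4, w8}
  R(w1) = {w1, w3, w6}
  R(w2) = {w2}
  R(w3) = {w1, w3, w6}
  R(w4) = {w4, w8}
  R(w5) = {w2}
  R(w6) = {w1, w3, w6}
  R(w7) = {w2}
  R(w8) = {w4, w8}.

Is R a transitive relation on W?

Yes

Transitive: yes — every two-step R-path is closed by a direct edge.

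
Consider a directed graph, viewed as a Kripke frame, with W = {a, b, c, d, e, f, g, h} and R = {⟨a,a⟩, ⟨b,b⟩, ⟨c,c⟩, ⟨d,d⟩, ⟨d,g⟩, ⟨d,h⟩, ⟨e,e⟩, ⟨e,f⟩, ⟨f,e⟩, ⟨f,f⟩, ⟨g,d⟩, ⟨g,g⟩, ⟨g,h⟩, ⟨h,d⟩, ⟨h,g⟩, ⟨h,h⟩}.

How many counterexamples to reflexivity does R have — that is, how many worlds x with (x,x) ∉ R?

R is reflexive; there are no such worlds.

0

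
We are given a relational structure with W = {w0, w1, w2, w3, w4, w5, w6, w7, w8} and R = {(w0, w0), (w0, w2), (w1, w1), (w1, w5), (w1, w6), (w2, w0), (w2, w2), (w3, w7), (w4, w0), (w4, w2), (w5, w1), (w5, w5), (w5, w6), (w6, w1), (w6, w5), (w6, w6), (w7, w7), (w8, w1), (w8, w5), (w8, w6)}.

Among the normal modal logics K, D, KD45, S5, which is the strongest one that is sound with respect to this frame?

KD45

Serial (axiom D): yes — every world has a successor (e.g. w0 R w0).
Euclidean (axiom 5): yes — any two successors of a common world are R-related.
Transitive (axiom 4): yes — every two-step R-path is closed by a direct edge.
Reflexive (axiom T): no — w3 is not related to itself.
So F validates K, D, KD45; S5 would additionally require R to be reflexive. The strongest is KD45.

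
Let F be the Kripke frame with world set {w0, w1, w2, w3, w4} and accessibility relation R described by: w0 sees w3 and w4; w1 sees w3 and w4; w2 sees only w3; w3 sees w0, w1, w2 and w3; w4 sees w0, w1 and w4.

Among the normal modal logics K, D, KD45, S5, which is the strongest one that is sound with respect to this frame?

D

Serial (axiom D): yes — every world has a successor (e.g. w0 R w3).
Euclidean (axiom 5): no — w0 R w3 and w0 R w4, but not w3 R w4.
Transitive (axiom 4): no — w0 R w3 and w3 R w1, but not w0 R w1.
Reflexive (axiom T): no — w0 is not related to itself.
So F validates K, D; KD45 would additionally require R to be Euclidean and transitive. The strongest is D.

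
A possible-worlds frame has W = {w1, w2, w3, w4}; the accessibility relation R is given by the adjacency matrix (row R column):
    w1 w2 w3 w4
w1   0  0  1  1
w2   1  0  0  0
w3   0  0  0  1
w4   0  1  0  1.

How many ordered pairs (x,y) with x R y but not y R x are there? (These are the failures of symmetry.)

5

Enumerating: (w1,w3), (w1,w4), (w2,w1), (w3,w4), (w4,w2).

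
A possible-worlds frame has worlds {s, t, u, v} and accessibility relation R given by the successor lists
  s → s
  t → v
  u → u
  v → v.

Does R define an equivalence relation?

Reflexive: no — t is not related to itself.
Symmetric: no — t R v but not v R t.
Transitive: yes — every two-step R-path is closed by a direct edge.
So R is not an equivalence relation.

No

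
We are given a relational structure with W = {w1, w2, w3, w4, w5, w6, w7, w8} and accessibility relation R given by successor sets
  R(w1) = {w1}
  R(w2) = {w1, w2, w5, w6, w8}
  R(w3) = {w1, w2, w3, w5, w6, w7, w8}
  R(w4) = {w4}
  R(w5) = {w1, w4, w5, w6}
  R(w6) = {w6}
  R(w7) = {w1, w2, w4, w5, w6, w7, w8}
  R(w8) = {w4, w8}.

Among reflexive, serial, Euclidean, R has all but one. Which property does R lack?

Euclidean

Reflexive: yes — every world is R-related to itself.
Serial: yes — every world has a successor (e.g. w1 R w1).
Euclidean: no — w2 R w1 and w2 R w5, but not w1 R w5.
Only Euclidean fails.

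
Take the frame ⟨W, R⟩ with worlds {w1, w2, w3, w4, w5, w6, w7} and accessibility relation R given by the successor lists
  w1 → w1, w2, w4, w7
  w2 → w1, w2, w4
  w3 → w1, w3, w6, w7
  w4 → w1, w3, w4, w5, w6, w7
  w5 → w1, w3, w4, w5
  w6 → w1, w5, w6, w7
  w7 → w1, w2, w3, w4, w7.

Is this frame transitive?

Transitive: no — w1 R w4 and w4 R w3, but not w1 R w3.

No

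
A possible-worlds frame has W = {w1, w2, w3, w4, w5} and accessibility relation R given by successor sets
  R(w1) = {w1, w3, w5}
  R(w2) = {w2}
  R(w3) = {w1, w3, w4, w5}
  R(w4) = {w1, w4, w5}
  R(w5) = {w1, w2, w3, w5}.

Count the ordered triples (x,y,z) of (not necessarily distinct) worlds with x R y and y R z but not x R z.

7

Enumerating: (w1,w3,w4), (w1,w5,w2), (w3,w5,w2), (w4,w1,w3), (w4,w5,w2), (w4,w5,w3), (w5,w3,w4).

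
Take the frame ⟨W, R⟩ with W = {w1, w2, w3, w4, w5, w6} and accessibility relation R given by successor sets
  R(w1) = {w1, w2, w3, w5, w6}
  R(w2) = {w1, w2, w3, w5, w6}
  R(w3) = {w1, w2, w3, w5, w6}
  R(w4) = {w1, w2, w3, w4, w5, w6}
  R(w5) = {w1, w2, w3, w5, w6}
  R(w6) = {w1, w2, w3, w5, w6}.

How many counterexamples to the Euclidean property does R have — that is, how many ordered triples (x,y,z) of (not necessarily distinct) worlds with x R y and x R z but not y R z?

5

Enumerating: (w4,w1,w4), (w4,w2,w4), (w4,w3,w4), (w4,w5,w4), (w4,w6,w4).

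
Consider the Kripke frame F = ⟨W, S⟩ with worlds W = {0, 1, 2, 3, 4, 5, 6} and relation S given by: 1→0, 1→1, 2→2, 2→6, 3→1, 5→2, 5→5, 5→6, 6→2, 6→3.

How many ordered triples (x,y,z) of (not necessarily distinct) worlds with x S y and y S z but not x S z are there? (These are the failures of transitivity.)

5

Enumerating: (2,6,3), (3,1,0), (5,6,3), (6,2,6), (6,3,1).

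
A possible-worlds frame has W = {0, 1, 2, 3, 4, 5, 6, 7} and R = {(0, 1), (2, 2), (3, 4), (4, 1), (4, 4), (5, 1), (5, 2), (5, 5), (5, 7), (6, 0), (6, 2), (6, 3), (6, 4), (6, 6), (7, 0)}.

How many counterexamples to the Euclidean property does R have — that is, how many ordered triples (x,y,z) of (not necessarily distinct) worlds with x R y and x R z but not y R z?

32

Enumerating: (0,1,1), (4,1,1), (4,1,4), (5,1,1), (5,1,2), (5,1,5), (5,1,7), (5,2,1), (5,2,5), (5,2,7), (5,7,1), (5,7,2), … and 20 more.
Total: 32.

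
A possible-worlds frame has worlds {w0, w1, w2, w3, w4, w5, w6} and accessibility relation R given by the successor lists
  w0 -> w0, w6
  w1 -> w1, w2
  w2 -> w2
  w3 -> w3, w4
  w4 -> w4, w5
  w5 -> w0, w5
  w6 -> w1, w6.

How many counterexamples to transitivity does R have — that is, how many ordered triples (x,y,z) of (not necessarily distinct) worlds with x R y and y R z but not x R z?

5

Enumerating: (w0,w6,w1), (w3,w4,w5), (w4,w5,w0), (w5,w0,w6), (w6,w1,w2).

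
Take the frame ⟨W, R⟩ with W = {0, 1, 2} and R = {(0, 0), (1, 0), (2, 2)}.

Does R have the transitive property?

Transitive: yes — every two-step R-path is closed by a direct edge.

Yes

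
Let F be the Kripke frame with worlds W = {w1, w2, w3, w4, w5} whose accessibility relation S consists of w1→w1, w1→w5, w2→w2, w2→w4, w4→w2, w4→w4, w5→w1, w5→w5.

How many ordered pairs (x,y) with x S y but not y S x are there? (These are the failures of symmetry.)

S is symmetric; there are no such tuples.

0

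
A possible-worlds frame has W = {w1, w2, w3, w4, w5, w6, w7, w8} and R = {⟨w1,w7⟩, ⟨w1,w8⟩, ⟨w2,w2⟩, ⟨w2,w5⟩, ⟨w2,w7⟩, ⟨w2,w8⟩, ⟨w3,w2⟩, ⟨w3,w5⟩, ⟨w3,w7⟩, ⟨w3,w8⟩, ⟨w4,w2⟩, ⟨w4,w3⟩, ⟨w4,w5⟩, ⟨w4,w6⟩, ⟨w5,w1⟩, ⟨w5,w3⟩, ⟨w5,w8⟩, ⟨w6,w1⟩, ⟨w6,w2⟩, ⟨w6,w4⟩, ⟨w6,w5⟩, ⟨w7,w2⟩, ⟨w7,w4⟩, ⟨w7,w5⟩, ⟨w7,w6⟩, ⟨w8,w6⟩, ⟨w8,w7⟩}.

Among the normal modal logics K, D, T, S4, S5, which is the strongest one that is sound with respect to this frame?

Serial (axiom D): yes — every world has a successor (e.g. w1 R w7).
Reflexive (axiom T): no — w1 is not related to itself.
Transitive (axiom 4): no — w1 R w7 and w7 R w2, but not w1 R w2.
Euclidean (axiom 5): no — w1 R w7 and w1 R w8, but not w7 R w8.
So F validates K, D; T would additionally require R to be reflexive. The strongest is D.

D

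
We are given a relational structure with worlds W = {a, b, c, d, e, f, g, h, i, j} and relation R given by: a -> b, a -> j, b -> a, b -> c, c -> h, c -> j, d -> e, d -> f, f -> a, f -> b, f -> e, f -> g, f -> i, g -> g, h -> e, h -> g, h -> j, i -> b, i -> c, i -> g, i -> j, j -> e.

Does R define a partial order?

Reflexive: no — a is not related to itself.
Transitive: no — a R b and b R c, but not a R c.
Antisymmetric: no — a R b and b R a with a ≠ b.
So R is not a partial order.

No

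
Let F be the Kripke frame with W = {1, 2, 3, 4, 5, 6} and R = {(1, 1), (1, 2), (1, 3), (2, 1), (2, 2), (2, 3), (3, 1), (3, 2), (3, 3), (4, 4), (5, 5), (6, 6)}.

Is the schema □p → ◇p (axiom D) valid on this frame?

Yes

Axiom D corresponds to the accessibility relation being serial.
Serial: yes — every world has a successor (e.g. 1 R 1).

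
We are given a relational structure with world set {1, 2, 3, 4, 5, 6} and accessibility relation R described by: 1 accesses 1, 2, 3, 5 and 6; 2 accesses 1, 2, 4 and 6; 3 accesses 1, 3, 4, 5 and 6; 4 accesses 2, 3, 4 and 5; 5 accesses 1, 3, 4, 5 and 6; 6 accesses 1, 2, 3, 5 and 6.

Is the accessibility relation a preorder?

No

Reflexive: yes — every world is R-related to itself.
Transitive: no — 1 R 2 and 2 R 4, but not 1 R 4.
So R is not a preorder.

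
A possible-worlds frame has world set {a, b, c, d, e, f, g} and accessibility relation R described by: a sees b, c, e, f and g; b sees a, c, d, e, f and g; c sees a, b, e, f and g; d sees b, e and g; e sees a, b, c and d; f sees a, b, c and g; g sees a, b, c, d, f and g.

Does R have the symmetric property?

Yes

Symmetric: yes — every pair in R has its reverse in R.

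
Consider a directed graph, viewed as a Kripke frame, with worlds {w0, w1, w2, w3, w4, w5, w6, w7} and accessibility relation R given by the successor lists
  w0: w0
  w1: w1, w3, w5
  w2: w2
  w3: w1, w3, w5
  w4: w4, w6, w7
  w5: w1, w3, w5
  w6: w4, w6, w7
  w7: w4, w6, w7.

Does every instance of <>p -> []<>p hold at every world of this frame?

Yes

Axiom 5 corresponds to the accessibility relation being Euclidean.
Euclidean: yes — any two successors of a common world are R-related.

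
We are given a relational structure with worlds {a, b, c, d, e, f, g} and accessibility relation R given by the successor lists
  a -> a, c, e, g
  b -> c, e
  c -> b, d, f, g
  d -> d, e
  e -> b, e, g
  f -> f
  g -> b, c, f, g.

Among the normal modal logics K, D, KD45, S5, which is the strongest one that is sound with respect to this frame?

Serial (axiom D): yes — every world has a successor (e.g. a R a).
Euclidean (axiom 5): no — a R c and a R e, but not c R e.
Transitive (axiom 4): no — a R c and c R b, but not a R b.
Reflexive (axiom T): no — b is not related to itself.
So F validates K, D; KD45 would additionally require R to be Euclidean and transitive. The strongest is D.

D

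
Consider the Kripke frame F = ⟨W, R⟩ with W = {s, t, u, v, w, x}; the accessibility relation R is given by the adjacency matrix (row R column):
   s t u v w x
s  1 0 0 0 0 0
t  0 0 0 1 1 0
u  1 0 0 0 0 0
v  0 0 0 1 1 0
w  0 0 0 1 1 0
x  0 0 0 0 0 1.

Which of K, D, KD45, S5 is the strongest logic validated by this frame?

Serial (axiom D): yes — every world has a successor (e.g. s R s).
Euclidean (axiom 5): yes — any two successors of a common world are R-related.
Transitive (axiom 4): yes — every two-step R-path is closed by a direct edge.
Reflexive (axiom T): no — t is not related to itself.
So F validates K, D, KD45; S5 would additionally require R to be reflexive. The strongest is KD45.

KD45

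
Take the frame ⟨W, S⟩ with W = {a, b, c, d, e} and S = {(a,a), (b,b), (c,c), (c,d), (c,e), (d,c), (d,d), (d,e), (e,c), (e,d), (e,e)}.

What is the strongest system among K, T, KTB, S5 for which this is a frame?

S5

Reflexive (axiom T): yes — every world is S-related to itself.
Symmetric (axiom B): yes — every pair in S has its reverse in S.
Euclidean (axiom 5): yes — any two successors of a common world are S-related.
So F validates K, T, KTB, S5. The strongest is S5.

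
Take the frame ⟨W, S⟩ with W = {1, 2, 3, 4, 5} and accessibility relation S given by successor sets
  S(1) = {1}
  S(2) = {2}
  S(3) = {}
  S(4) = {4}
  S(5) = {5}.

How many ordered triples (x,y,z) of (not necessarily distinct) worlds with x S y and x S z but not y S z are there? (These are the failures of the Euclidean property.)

S is Euclidean; there are no such tuples.

0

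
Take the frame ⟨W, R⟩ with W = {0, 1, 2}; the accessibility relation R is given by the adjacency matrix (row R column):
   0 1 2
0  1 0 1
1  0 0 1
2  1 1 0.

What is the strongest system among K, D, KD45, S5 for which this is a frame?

D

Serial (axiom D): yes — every world has a successor (e.g. 0 R 0).
Euclidean (axiom 5): no — 2 R 0 and 2 R 1, but not 0 R 1.
Transitive (axiom 4): no — 0 R 2 and 2 R 1, but not 0 R 1.
Reflexive (axiom T): no — 1 is not related to itself.
So F validates K, D; KD45 would additionally require R to be Euclidean and transitive. The strongest is D.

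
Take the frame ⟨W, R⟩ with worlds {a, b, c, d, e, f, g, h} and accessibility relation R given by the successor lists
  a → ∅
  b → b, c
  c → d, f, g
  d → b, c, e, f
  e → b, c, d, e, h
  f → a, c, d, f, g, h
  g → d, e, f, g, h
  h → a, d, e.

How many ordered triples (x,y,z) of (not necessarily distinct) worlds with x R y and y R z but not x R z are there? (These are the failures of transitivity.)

40

Enumerating: (b,c,d), (b,c,f), (b,c,g), (c,d,b), (c,d,c), (c,d,e), (c,f,a), (c,f,c), (c,f,h), (c,g,e), (c,g,h), (d,c,d), … and 28 more.
Total: 40.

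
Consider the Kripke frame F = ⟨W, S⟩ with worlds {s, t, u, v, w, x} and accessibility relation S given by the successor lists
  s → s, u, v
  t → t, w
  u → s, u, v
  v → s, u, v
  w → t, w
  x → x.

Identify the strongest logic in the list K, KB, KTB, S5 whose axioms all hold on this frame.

S5

Symmetric (axiom B): yes — every pair in S has its reverse in S.
Reflexive (axiom T): yes — every world is S-related to itself.
Euclidean (axiom 5): yes — any two successors of a common world are S-related.
So F validates K, KB, KTB, S5. The strongest is S5.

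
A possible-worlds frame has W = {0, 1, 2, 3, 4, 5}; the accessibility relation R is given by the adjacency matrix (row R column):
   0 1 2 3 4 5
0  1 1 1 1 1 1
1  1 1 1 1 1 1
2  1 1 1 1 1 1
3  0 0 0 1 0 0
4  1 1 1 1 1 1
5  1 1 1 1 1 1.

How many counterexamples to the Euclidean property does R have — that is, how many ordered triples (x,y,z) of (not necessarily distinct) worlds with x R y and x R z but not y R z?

25

Enumerating: (0,3,0), (0,3,1), (0,3,2), (0,3,4), (0,3,5), (1,3,0), (1,3,1), (1,3,2), (1,3,4), (1,3,5), (2,3,0), (2,3,1), … and 13 more.
Total: 25.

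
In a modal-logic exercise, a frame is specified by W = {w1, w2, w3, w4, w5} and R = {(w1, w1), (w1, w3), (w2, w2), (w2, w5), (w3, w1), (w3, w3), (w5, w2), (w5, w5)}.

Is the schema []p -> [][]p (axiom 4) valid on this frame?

Axiom 4 corresponds to the accessibility relation being transitive.
Transitive: yes — every two-step R-path is closed by a direct edge.

Yes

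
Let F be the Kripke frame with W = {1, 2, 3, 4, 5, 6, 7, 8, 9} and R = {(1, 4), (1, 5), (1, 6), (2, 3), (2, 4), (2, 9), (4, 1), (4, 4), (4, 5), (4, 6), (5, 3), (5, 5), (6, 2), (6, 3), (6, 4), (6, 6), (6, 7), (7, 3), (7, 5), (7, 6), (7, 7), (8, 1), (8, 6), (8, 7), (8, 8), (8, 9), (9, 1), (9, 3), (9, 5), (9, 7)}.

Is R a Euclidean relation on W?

Euclidean: no — 1 R 5 and 1 R 4, but not 5 R 4.

No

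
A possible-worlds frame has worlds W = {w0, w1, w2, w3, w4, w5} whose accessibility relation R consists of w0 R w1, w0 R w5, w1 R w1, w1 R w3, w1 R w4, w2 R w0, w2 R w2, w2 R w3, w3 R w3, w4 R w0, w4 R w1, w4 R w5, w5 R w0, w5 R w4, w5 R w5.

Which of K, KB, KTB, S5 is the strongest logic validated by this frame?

Symmetric (axiom B): no — w0 R w1 but not w1 R w0.
Reflexive (axiom T): no — w0 is not related to itself.
Euclidean (axiom 5): no — w0 R w1 and w0 R w5, but not w1 R w5.
So F validates K; KB would additionally require R to be symmetric. The strongest is K.

K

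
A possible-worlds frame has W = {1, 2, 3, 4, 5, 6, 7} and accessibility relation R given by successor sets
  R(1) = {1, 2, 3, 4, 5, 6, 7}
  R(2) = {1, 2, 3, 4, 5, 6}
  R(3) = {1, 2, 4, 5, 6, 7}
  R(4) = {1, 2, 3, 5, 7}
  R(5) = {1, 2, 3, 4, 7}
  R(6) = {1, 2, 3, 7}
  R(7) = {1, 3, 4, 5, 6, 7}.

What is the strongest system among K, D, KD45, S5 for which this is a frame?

Serial (axiom D): yes — every world has a successor (e.g. 1 R 1).
Euclidean (axiom 5): no — 1 R 2 and 1 R 7, but not 2 R 7.
Transitive (axiom 4): no — 2 R 1 and 1 R 7, but not 2 R 7.
Reflexive (axiom T): no — 3 is not related to itself.
So F validates K, D; KD45 would additionally require R to be Euclidean and transitive. The strongest is D.

D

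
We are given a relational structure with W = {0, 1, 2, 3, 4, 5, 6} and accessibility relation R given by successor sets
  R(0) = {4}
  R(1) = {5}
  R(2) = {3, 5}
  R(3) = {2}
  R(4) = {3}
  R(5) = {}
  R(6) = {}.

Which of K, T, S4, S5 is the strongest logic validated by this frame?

Reflexive (axiom T): no — 0 is not related to itself.
Transitive (axiom 4): no — 0 R 4 and 4 R 3, but not 0 R 3.
Euclidean (axiom 5): no — 2 R 3 and 2 R 5, but not 3 R 5.
So F validates K; T would additionally require R to be reflexive. The strongest is K.

K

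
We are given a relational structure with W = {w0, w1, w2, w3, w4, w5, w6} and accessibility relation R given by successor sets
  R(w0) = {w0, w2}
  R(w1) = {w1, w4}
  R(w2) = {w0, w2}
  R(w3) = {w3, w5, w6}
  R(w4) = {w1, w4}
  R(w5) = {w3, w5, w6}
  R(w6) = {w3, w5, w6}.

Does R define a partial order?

Reflexive: yes — every world is R-related to itself.
Transitive: yes — every two-step R-path is closed by a direct edge.
Antisymmetric: no — w0 R w2 and w2 R w0 with w0 ≠ w2.
So R is not a partial order.

No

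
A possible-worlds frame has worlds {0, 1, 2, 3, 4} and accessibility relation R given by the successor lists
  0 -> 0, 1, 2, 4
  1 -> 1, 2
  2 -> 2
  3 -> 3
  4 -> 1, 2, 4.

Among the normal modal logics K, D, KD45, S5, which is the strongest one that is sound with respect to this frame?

Serial (axiom D): yes — every world has a successor (e.g. 0 R 0).
Euclidean (axiom 5): no — 0 R 1 and 0 R 4, but not 1 R 4.
Transitive (axiom 4): yes — every two-step R-path is closed by a direct edge.
Reflexive (axiom T): yes — every world is R-related to itself.
So F validates K, D; KD45 would additionally require R to be Euclidean. The strongest is D.

D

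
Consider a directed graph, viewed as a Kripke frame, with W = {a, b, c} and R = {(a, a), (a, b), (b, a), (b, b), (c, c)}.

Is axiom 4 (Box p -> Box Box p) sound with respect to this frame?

Yes

By correspondence theory, 4 is valid on a frame iff R is transitive.
Transitive: yes — every two-step R-path is closed by a direct edge.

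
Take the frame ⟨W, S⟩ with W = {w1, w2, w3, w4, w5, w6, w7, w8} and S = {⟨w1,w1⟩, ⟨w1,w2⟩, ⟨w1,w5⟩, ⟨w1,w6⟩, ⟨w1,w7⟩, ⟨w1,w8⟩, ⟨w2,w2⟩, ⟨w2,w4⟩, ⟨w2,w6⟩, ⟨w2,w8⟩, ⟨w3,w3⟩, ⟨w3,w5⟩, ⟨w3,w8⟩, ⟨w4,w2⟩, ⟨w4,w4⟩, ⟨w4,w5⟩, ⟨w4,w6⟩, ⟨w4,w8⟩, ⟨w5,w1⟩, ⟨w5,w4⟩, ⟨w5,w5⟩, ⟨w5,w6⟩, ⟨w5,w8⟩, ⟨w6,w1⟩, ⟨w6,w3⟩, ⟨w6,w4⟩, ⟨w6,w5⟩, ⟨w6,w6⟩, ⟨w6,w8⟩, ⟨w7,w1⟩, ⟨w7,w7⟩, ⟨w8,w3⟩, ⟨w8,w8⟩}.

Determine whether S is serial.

Serial: yes — every world has a successor (e.g. w1 S w1).

Yes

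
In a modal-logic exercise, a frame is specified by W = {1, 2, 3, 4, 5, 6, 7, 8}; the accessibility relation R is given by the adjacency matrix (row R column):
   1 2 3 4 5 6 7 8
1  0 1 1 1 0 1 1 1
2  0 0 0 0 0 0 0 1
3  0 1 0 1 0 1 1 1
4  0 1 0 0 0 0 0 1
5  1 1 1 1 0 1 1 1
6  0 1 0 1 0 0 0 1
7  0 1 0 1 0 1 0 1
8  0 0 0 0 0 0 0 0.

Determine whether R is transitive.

Transitive: yes — every two-step R-path is closed by a direct edge.

Yes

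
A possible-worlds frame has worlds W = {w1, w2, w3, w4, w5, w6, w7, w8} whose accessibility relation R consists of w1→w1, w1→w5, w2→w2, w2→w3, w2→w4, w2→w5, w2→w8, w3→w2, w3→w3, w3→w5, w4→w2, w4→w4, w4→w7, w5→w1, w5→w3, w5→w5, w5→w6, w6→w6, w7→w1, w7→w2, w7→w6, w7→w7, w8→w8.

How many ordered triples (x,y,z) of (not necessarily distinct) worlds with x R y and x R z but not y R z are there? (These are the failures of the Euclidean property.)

31

Enumerating: (w2,w3,w4), (w2,w3,w8), (w2,w4,w3), (w2,w4,w5), (w2,w4,w8), (w2,w5,w2), (w2,w5,w4), (w2,w5,w8), (w2,w8,w2), (w2,w8,w3), (w2,w8,w4), (w2,w8,w5), … and 19 more.
Total: 31.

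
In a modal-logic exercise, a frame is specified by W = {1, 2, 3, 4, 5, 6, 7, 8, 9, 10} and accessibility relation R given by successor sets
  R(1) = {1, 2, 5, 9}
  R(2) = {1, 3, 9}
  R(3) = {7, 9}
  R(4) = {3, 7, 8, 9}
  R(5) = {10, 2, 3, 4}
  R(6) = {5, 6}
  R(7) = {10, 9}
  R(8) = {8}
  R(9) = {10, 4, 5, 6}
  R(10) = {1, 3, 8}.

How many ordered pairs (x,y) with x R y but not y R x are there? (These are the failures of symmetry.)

Enumerating: (1,5), (1,9), (10,1), (10,3), (10,8), (2,3), (2,9), (3,7), (3,9), (4,3), (4,7), (4,8), … and 10 more.
Total: 22.

22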